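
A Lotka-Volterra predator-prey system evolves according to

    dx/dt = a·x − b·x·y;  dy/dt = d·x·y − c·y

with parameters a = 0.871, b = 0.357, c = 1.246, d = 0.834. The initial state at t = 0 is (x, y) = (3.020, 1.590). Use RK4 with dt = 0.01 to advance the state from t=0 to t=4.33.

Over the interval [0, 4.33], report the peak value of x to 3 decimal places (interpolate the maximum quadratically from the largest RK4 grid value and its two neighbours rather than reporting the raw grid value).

t=0.000: state=(3.020, 1.590)
step 1 (dt=0.01): k1=(0.916, 2.024), k2=(0.907, 2.043), k3=(0.907, 2.043), k4=(0.897, 2.062); state += dt/6·(k1+2k2+2k3+k4)
t=0.010: state=(3.029, 1.610)
t=0.020: state=(3.038, 1.631)
t=0.030: state=(3.047, 1.652)
continuing one RK4 step at a time; state shown every 20 steps (Δt=0.2):
t=0.200: state=(3.157, 2.077)
t=0.400: state=(3.166, 2.749)
t=0.600: state=(3.008, 3.595)
t=0.800: state=(2.680, 4.512)
t=1.000: state=(2.244, 5.307)
t=1.200: state=(1.793, 5.790)
t=1.400: state=(1.404, 5.885)
t=1.600: state=(1.105, 5.647)
t=1.800: state=(0.892, 5.193)
t=2.000: state=(0.748, 4.637)
t=2.200: state=(0.652, 4.060)
t=2.400: state=(0.593, 3.509)
t=2.600: state=(0.559, 3.010)
t=2.800: state=(0.546, 2.572)
t=3.000: state=(0.548, 2.196)
t=3.200: state=(0.564, 1.877)
t=3.400: state=(0.593, 1.611)
t=3.600: state=(0.634, 1.391)
t=3.800: state=(0.688, 1.210)
t=4.000: state=(0.756, 1.064)
t=4.200: state=(0.837, 0.947)
t=4.330: state=(0.899, 0.885)
largest grid value and its neighbours: x(0.300)=3.18059, x(0.310)=3.18098, x(0.320)=3.18097
parabola through these three points peaks at t≈0.315 with x≈3.18102

max x = 3.181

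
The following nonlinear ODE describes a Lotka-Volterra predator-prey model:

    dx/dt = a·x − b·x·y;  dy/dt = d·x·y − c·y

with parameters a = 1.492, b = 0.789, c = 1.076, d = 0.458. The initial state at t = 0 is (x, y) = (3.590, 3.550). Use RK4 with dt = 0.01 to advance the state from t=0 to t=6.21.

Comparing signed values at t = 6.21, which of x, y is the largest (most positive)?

t=0.000: state=(3.590, 3.550)
step 1 (dt=0.01): k1=(-4.699, 2.017), k2=(-4.697, 1.985), k3=(-4.696, 1.985), k4=(-4.693, 1.952); state += dt/6·(k1+2k2+2k3+k4)
t=0.010: state=(3.543, 3.570)
t=0.020: state=(3.496, 3.589)
t=0.030: state=(3.449, 3.608)
continuing one RK4 step at a time; state shown every 25 steps (Δt=0.25):
t=0.250: state=(2.498, 3.836)
t=0.500: state=(1.712, 3.718)
t=0.750: state=(1.235, 3.355)
t=1.000: state=(0.967, 2.903)
t=1.250: state=(0.828, 2.456)
t=1.500: state=(0.771, 2.056)
t=1.750: state=(0.773, 1.715)
t=2.000: state=(0.823, 1.435)
t=2.250: state=(0.922, 1.211)
t=2.500: state=(1.073, 1.037)
t=2.750: state=(1.287, 0.907)
t=3.000: state=(1.578, 0.816)
t=3.250: state=(1.962, 0.762)
t=3.500: state=(2.457, 0.750)
t=3.750: state=(3.069, 0.785)
t=4.000: state=(3.784, 0.887)
t=4.250: state=(4.530, 1.092)
t=4.500: state=(5.133, 1.454)
t=4.750: state=(5.305, 2.031)
t=5.000: state=(4.798, 2.787)
t=5.250: state=(3.740, 3.482)
t=5.500: state=(2.623, 3.824)
t=5.750: state=(1.794, 3.750)
t=6.000: state=(1.282, 3.409)
t=6.210: state=(1.028, 3.035)
compare at T: x=1.028, y=3.035

largest component: y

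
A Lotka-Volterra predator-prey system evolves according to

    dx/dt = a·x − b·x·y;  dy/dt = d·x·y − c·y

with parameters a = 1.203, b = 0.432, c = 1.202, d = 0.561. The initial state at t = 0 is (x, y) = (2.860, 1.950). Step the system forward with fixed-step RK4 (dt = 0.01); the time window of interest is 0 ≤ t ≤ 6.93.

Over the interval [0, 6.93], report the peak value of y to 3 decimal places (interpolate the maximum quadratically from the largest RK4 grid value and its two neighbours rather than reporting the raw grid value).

t=0.000: state=(2.860, 1.950)
step 1 (dt=0.01): k1=(1.031, 0.785), k2=(1.028, 0.792), k3=(1.028, 0.792), k4=(1.025, 0.799); state += dt/6·(k1+2k2+2k3+k4)
t=0.010: state=(2.870, 1.958)
t=0.020: state=(2.881, 1.966)
t=0.030: state=(2.891, 1.974)
continuing one RK4 step at a time; state shown every 25 steps (Δt=0.25):
t=0.250: state=(3.092, 2.193)
t=0.500: state=(3.238, 2.535)
t=0.750: state=(3.253, 2.964)
t=1.000: state=(3.110, 3.435)
t=1.250: state=(2.831, 3.863)
t=1.500: state=(2.477, 4.152)
t=1.750: state=(2.122, 4.243)
t=2.000: state=(1.820, 4.139)
t=2.250: state=(1.592, 3.890)
t=2.500: state=(1.438, 3.559)
t=2.750: state=(1.348, 3.202)
t=3.000: state=(1.314, 2.856)
t=3.250: state=(1.326, 2.543)
t=3.500: state=(1.382, 2.276)
t=3.750: state=(1.478, 2.058)
t=4.000: state=(1.614, 1.892)
t=4.250: state=(1.789, 1.778)
t=4.500: state=(2.002, 1.716)
t=4.750: state=(2.248, 1.712)
t=5.000: state=(2.518, 1.770)
t=5.250: state=(2.792, 1.902)
t=5.500: state=(3.038, 2.121)
t=5.750: state=(3.211, 2.437)
t=6.000: state=(3.264, 2.846)
t=6.250: state=(3.162, 3.313)
t=6.500: state=(2.914, 3.762)
t=6.750: state=(2.571, 4.095)
t=6.930: state=(2.309, 4.220)
largest grid value and its neighbours: y(1.720)=4.24270, y(1.730)=4.24301, y(1.740)=4.24301
parabola through these three points peaks at t≈1.735 with y≈4.24305

max y = 4.243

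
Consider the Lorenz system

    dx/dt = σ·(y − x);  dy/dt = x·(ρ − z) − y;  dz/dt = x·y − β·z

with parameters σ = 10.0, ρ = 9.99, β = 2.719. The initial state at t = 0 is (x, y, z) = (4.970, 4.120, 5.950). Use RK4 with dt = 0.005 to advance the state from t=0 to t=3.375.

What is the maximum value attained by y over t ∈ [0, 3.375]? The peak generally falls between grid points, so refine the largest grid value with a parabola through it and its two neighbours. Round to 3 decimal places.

max y = 6.579

t=0.000: state=(4.970, 4.120, 5.950)
step 1 (dt=0.005): k1=(-8.500, 15.959, 4.298), k2=(-7.889, 15.780, 4.379), k3=(-7.908, 15.785, 4.383), k4=(-7.315, 15.612, 4.465); state += dt/6·(k1+2k2+2k3+k4)
t=0.005: state=(4.930, 4.199, 5.972)
t=0.010: state=(4.897, 4.276, 5.995)
t=0.015: state=(4.868, 4.352, 6.018)
continuing one RK4 step at a time; state shown every 40 steps (Δt=0.2):
t=0.200: state=(5.628, 6.355, 7.794)
t=0.400: state=(6.217, 5.901, 10.558)
t=0.600: state=(4.855, 4.102, 10.306)
t=0.800: state=(3.940, 3.819, 8.489)
t=1.000: state=(4.269, 4.667, 7.559)
t=1.200: state=(5.235, 5.696, 8.292)
t=1.400: state=(5.662, 5.564, 9.751)
t=1.600: state=(5.020, 4.603, 9.832)
t=1.800: state=(4.430, 4.310, 8.839)
t=2.000: state=(4.554, 4.768, 8.228)
t=2.200: state=(5.087, 5.343, 8.592)
t=2.400: state=(5.339, 5.305, 9.371)
t=2.600: state=(5.025, 4.802, 9.480)
t=2.800: state=(4.680, 4.595, 8.954)
t=3.000: state=(4.722, 4.834, 8.584)
t=3.200: state=(5.013, 5.154, 8.763)
t=3.375: state=(5.159, 5.171, 9.139)
largest grid value and its neighbours: y(0.265)=6.57706, y(0.270)=6.57907, y(0.275)=6.57881
parabola through these three points peaks at t≈0.272 with y≈6.57924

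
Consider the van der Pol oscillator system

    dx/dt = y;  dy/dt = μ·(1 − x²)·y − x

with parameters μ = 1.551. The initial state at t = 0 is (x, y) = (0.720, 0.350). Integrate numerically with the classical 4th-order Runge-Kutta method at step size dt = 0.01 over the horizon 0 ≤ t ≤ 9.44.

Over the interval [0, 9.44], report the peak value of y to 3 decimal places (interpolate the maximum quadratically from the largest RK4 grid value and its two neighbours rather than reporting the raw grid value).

max y = 3.278

t=0.000: state=(0.720, 0.350)
step 1 (dt=0.01): k1=(0.350, -0.459), k2=(0.348, -0.463), k3=(0.348, -0.463), k4=(0.345, -0.468); state += dt/6·(k1+2k2+2k3+k4)
t=0.010: state=(0.723, 0.345)
t=0.020: state=(0.727, 0.341)
t=0.030: state=(0.730, 0.336)
continuing one RK4 step at a time; state shown every 50 steps (Δt=0.5):
t=0.500: state=(0.820, 0.021)
t=1.000: state=(0.721, -0.436)
t=1.500: state=(0.348, -1.124)
t=2.000: state=(-0.505, -2.346)
t=2.500: state=(-1.620, -1.392)
t=3.000: state=(-1.835, 0.168)
t=3.500: state=(-1.657, 0.480)
t=4.000: state=(-1.372, 0.667)
t=4.500: state=(-0.963, 1.018)
t=5.000: state=(-0.255, 1.988)
t=5.500: state=(1.144, 3.182)
t=6.000: state=(2.000, 0.298)
t=6.500: state=(1.925, -0.366)
t=7.000: state=(1.706, -0.497)
t=7.500: state=(1.424, -0.645)
t=8.000: state=(1.037, -0.950)
t=8.500: state=(0.391, -1.779)
t=9.000: state=(-0.911, -3.282)
t=9.440: state=(-1.926, -0.887)
largest grid value and its neighbours: y(5.420)=3.27739, y(5.430)=3.27798, y(5.440)=3.27519
parabola through these three points peaks at t≈5.427 with y≈3.27816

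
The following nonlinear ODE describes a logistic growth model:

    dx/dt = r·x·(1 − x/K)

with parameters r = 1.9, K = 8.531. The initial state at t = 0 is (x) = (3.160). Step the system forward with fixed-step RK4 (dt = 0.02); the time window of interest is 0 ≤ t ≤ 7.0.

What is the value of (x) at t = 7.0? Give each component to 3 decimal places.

t=0.000: state=(3.160)
step 1 (dt=0.02): k1=(3.780), k2=(3.798), k3=(3.798), k4=(3.816); state += dt/6·(k1+2k2+2k3+k4)
t=0.020: state=(3.236)
t=0.040: state=(3.313)
t=0.060: state=(3.390)
continuing one RK4 step at a time; state shown every 25 steps (Δt=0.5):
t=0.500: state=(5.147)
t=1.000: state=(6.802)
t=1.500: state=(7.767)
t=2.000: state=(8.219)
t=2.500: state=(8.407)
t=3.000: state=(8.483)
t=3.500: state=(8.512)
t=4.000: state=(8.524)
t=4.500: state=(8.528)
t=5.000: state=(8.530)
t=5.500: state=(8.531)
t=6.000: state=(8.531)
t=6.500: state=(8.531)
t=7.000: state=(8.531)

(x) = (8.531)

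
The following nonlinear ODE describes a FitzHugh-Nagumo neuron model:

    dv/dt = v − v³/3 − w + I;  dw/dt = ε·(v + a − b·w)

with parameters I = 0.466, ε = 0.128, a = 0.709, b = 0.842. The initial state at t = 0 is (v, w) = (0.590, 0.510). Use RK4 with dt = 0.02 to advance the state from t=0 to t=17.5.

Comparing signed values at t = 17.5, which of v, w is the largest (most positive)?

t=0.000: state=(0.590, 0.510)
step 1 (dt=0.02): k1=(0.478, 0.111), k2=(0.480, 0.112), k3=(0.480, 0.112), k4=(0.482, 0.112); state += dt/6·(k1+2k2+2k3+k4)
t=0.020: state=(0.600, 0.512)
t=0.040: state=(0.609, 0.514)
t=0.060: state=(0.619, 0.517)
continuing one RK4 step at a time; state shown every 50 steps (Δt=1):
t=1.000: state=(1.107, 0.647)
t=2.000: state=(1.406, 0.824)
t=3.000: state=(1.417, 0.999)
t=4.000: state=(1.317, 1.149)
t=5.000: state=(1.170, 1.269)
t=6.000: state=(0.978, 1.356)
t=7.000: state=(0.699, 1.406)
t=8.000: state=(0.181, 1.405)
t=9.000: state=(-1.003, 1.305)
t=10.000: state=(-1.898, 1.066)
t=11.000: state=(-1.911, 0.809)
t=12.000: state=(-1.828, 0.586)
t=13.000: state=(-1.740, 0.396)
t=14.000: state=(-1.654, 0.235)
t=15.000: state=(-1.570, 0.102)
t=16.000: state=(-1.487, -0.008)
t=17.000: state=(-1.405, -0.096)
t=17.500: state=(-1.364, -0.133)
compare at T: v=-1.364, w=-0.133

largest component: w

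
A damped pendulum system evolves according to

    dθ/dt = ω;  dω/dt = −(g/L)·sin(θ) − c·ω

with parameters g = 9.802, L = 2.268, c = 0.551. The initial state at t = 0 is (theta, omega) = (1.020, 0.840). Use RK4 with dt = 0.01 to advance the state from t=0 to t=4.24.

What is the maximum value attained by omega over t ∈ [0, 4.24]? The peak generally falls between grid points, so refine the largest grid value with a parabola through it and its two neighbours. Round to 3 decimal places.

t=0.000: state=(1.020, 0.840)
step 1 (dt=0.01): k1=(0.840, -4.146), k2=(0.819, -4.144), k3=(0.819, -4.143), k4=(0.799, -4.141); state += dt/6·(k1+2k2+2k3+k4)
t=0.010: state=(1.028, 0.799)
t=0.020: state=(1.036, 0.757)
t=0.030: state=(1.043, 0.716)
continuing one RK4 step at a time; state shown every 20 steps (Δt=0.2):
t=0.200: state=(1.106, 0.032)
t=0.400: state=(1.038, -0.695)
t=0.600: state=(0.837, -1.285)
t=0.800: state=(0.538, -1.671)
t=1.000: state=(0.187, -1.784)
t=1.200: state=(-0.156, -1.606)
t=1.400: state=(-0.439, -1.192)
t=1.600: state=(-0.624, -0.645)
t=1.800: state=(-0.695, -0.070)
t=2.000: state=(-0.655, 0.454)
t=2.200: state=(-0.521, 0.865)
t=2.400: state=(-0.321, 1.110)
t=2.600: state=(-0.090, 1.160)
t=2.800: state=(0.130, 1.019)
t=3.000: state=(0.307, 0.730)
t=3.200: state=(0.417, 0.358)
t=3.400: state=(0.450, -0.028)
t=3.600: state=(0.409, -0.369)
t=3.800: state=(0.308, -0.620)
t=4.000: state=(0.169, -0.749)
t=4.200: state=(0.017, -0.746)
t=4.240: state=(-0.012, -0.730)
largest grid value and its neighbours: omega(2.540)=1.16576, omega(2.550)=1.16598, omega(2.560)=1.16571
parabola through these three points peaks at t≈2.549 with omega≈1.16598

max omega = 1.166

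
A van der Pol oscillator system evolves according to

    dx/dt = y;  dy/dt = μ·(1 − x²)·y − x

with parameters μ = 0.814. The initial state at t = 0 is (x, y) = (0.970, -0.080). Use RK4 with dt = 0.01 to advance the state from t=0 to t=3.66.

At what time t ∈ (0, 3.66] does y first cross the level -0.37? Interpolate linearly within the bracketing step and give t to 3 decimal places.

t=0.000: state=(0.970, -0.080)
step 1 (dt=0.01): k1=(-0.080, -0.974), k2=(-0.085, -0.974), k3=(-0.085, -0.974), k4=(-0.090, -0.974); state += dt/6·(k1+2k2+2k3+k4)
t=0.010: state=(0.969, -0.090)
t=0.020: state=(0.968, -0.099)
t=0.030: state=(0.967, -0.109)
continuing one RK4 step at a time; state shown every 20 steps (Δt=0.2):
t=0.200: state=(0.935, -0.274)
t=0.300: state=(0.902, -0.370)
next step: t=0.310: state=(0.899, -0.379) — y has crossed -0.37
linear interpolation between t=0.300 (-0.36981) and t=0.310 (-0.37939) → t≈0.300

t = 0.300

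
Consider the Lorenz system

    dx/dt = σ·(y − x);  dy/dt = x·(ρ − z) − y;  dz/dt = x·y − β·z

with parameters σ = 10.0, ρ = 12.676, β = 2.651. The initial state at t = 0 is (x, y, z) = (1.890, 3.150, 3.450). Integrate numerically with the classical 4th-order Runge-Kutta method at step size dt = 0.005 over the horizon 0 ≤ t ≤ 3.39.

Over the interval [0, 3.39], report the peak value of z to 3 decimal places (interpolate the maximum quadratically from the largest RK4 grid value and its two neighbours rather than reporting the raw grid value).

t=0.000: state=(1.890, 3.150, 3.450)
step 1 (dt=0.005): k1=(12.600, 14.287, -3.192), k2=(12.642, 14.557, -3.003), k3=(12.648, 14.557, -3.003), k4=(12.695, 14.827, -2.811); state += dt/6·(k1+2k2+2k3+k4)
t=0.005: state=(1.953, 3.223, 3.435)
t=0.010: state=(2.017, 3.298, 3.422)
t=0.015: state=(2.081, 3.376, 3.411)
continuing one RK4 step at a time; state shown every 40 steps (Δt=0.2):
t=0.200: state=(5.533, 8.102, 5.387)
t=0.400: state=(9.466, 9.147, 15.912)
t=0.600: state=(4.568, 1.971, 14.989)
t=0.800: state=(2.005, 1.759, 9.516)
t=1.000: state=(2.612, 3.402, 6.462)
t=1.200: state=(5.270, 7.123, 7.095)
t=1.400: state=(8.313, 8.574, 13.889)
t=1.600: state=(5.555, 3.557, 14.768)
t=1.800: state=(3.194, 2.871, 10.484)
t=2.000: state=(3.765, 4.574, 8.068)
t=2.200: state=(6.115, 7.453, 9.564)
t=2.400: state=(7.359, 6.863, 14.071)
t=2.600: state=(5.080, 3.917, 13.254)
t=2.800: state=(3.937, 3.957, 10.269)
t=3.000: state=(4.877, 5.708, 9.293)
t=3.200: state=(6.586, 7.177, 11.573)
t=3.390: state=(6.420, 5.703, 13.581)
largest grid value and its neighbours: z(0.470)=17.57838, z(0.475)=17.58616, z(0.480)=17.58063
parabola through these three points peaks at t≈0.475 with z≈17.58621

max z = 17.586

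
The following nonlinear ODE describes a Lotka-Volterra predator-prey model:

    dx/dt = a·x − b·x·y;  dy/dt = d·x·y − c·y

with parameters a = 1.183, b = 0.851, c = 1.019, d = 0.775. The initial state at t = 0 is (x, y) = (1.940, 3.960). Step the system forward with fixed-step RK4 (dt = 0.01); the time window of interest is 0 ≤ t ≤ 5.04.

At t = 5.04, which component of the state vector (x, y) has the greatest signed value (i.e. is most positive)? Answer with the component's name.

largest component: x

t=0.000: state=(1.940, 3.960)
step 1 (dt=0.01): k1=(-4.243, 1.919), k2=(-4.212, 1.858), k3=(-4.212, 1.858), k4=(-4.181, 1.798); state += dt/6·(k1+2k2+2k3+k4)
t=0.010: state=(1.898, 3.979)
t=0.020: state=(1.856, 3.996)
t=0.030: state=(1.816, 4.012)
continuing one RK4 step at a time; state shown every 20 steps (Δt=0.2):
t=0.200: state=(1.229, 4.114)
t=0.400: state=(0.783, 3.910)
t=0.600: state=(0.526, 3.523)
t=0.800: state=(0.380, 3.079)
t=1.000: state=(0.296, 2.645)
t=1.200: state=(0.247, 2.250)
t=1.400: state=(0.220, 1.902)
t=1.600: state=(0.207, 1.603)
t=1.800: state=(0.204, 1.350)
t=2.000: state=(0.210, 1.137)
t=2.200: state=(0.222, 0.959)
t=2.400: state=(0.242, 0.811)
t=2.600: state=(0.270, 0.688)
t=2.800: state=(0.308, 0.587)
t=3.000: state=(0.355, 0.504)
t=3.200: state=(0.415, 0.436)
t=3.400: state=(0.491, 0.381)
t=3.600: state=(0.585, 0.338)
t=3.800: state=(0.702, 0.305)
t=4.000: state=(0.846, 0.280)
t=4.200: state=(1.024, 0.264)
t=4.400: state=(1.241, 0.256)
t=4.600: state=(1.506, 0.259)
t=4.800: state=(1.823, 0.273)
t=5.000: state=(2.200, 0.304)
t=5.040: state=(2.283, 0.312)
compare at T: x=2.283, y=0.312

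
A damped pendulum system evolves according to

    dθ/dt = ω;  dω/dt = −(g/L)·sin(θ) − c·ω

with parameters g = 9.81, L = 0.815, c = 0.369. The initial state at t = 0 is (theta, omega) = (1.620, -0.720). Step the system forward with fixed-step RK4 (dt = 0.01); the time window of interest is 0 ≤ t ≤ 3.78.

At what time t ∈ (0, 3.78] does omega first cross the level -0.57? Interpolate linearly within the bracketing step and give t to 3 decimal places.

t = 0.945

t=0.000: state=(1.620, -0.720)
step 1 (dt=0.01): k1=(-0.720, -11.757), k2=(-0.779, -11.737), k3=(-0.779, -11.737), k4=(-0.837, -11.717); state += dt/6·(k1+2k2+2k3+k4)
t=0.010: state=(1.612, -0.837)
t=0.020: state=(1.603, -0.954)
t=0.030: state=(1.593, -1.071)
continuing one RK4 step at a time; state shown every 20 steps (Δt=0.2):
t=0.200: state=(1.247, -2.964)
t=0.400: state=(0.479, -4.504)
t=0.600: state=(-0.429, -4.216)
t=0.800: state=(-1.095, -2.284)
t=0.940: state=(-1.300, -0.631)
next step: t=0.950: state=(-1.305, -0.513) — omega has crossed -0.57
linear interpolation between t=0.940 (-0.63111) and t=0.950 (-0.51294) → t≈0.945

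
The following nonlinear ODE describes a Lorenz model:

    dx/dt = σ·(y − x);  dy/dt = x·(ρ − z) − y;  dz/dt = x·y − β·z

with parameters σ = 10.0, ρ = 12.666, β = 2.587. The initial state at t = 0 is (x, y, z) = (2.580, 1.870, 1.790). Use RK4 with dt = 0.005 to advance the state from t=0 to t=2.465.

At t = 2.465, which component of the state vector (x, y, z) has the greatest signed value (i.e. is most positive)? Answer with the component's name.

t=0.000: state=(2.580, 1.870, 1.790)
step 1 (dt=0.005): k1=(-7.100, 26.190, 0.194), k2=(-6.268, 25.930, 0.327), k3=(-6.295, 25.953, 0.329), k4=(-5.488, 25.714, 0.461); state += dt/6·(k1+2k2+2k3+k4)
t=0.005: state=(2.549, 2.000, 1.792)
t=0.010: state=(2.525, 2.127, 1.795)
t=0.015: state=(2.509, 2.253, 1.799)
continuing one RK4 step at a time; state shown every 20 steps (Δt=0.1):
t=0.100: state=(3.053, 4.408, 2.136)
t=0.200: state=(5.063, 7.682, 3.823)
t=0.300: state=(8.032, 11.039, 8.562)
t=0.400: state=(9.981, 10.246, 15.735)
t=0.500: state=(8.194, 4.810, 18.407)
t=0.600: state=(4.634, 1.467, 15.833)
t=0.700: state=(2.312, 0.809, 12.523)
t=0.800: state=(1.407, 0.978, 9.801)
t=0.900: state=(1.271, 1.373, 7.700)
t=1.000: state=(1.554, 2.010, 6.152)
t=1.100: state=(2.204, 3.068, 5.167)
t=1.200: state=(3.340, 4.779, 4.947)
t=1.300: state=(5.116, 7.214, 6.078)
t=1.400: state=(7.345, 9.492, 9.430)
t=1.500: state=(8.769, 9.130, 14.263)
t=1.600: state=(7.813, 5.732, 16.618)
t=1.700: state=(5.377, 2.977, 15.266)
t=1.800: state=(3.468, 2.115, 12.708)
t=1.900: state=(2.625, 2.233, 10.363)
t=2.000: state=(2.570, 2.811, 8.561)
t=2.100: state=(3.064, 3.803, 7.421)
t=2.200: state=(4.048, 5.277, 7.152)
t=2.300: state=(5.485, 7.081, 8.150)
t=2.400: state=(7.036, 8.380, 10.680)
t=2.465: state=(7.690, 8.280, 12.756)
compare at T: x=7.690, y=8.280, z=12.756

largest component: z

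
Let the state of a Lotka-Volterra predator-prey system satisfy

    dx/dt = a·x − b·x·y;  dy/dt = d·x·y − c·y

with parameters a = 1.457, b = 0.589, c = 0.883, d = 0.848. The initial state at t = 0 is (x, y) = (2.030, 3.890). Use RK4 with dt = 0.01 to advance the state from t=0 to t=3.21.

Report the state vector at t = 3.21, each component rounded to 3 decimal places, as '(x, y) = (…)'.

t=0.000: state=(2.030, 3.890)
step 1 (dt=0.01): k1=(-1.693, 3.262), k2=(-1.706, 3.247), k3=(-1.706, 3.247), k4=(-1.718, 3.232); state += dt/6·(k1+2k2+2k3+k4)
t=0.010: state=(2.013, 3.922)
t=0.020: state=(1.996, 3.955)
t=0.030: state=(1.978, 3.986)
continuing one RK4 step at a time; state shown every 20 steps (Δt=0.2):
t=0.200: state=(1.658, 4.461)
t=0.400: state=(1.283, 4.795)
t=0.600: state=(0.970, 4.859)
t=0.800: state=(0.738, 4.702)
t=1.000: state=(0.577, 4.402)
t=1.200: state=(0.470, 4.029)
t=1.400: state=(0.400, 3.634)
t=1.600: state=(0.357, 3.247)
t=1.800: state=(0.333, 2.885)
t=2.000: state=(0.324, 2.556)
t=2.200: state=(0.326, 2.263)
t=2.400: state=(0.340, 2.007)
t=2.600: state=(0.364, 1.785)
t=2.800: state=(0.399, 1.596)
t=3.000: state=(0.447, 1.437)
t=3.200: state=(0.509, 1.306)
t=3.210: state=(0.513, 1.300)

(x, y) = (0.513, 1.300)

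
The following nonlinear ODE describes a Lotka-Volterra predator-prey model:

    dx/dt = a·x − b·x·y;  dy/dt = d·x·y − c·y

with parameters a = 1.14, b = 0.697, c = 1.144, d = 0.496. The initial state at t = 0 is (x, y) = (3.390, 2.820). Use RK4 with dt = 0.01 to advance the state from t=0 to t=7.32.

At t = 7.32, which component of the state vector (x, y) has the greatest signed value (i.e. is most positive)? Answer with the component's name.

t=0.000: state=(3.390, 2.820)
step 1 (dt=0.01): k1=(-2.799, 1.516), k2=(-2.805, 1.500), k3=(-2.805, 1.500), k4=(-2.811, 1.484); state += dt/6·(k1+2k2+2k3+k4)
t=0.010: state=(3.362, 2.835)
t=0.020: state=(3.334, 2.850)
t=0.030: state=(3.306, 2.864)
continuing one RK4 step at a time; state shown every 25 steps (Δt=0.25):
t=0.250: state=(2.685, 3.087)
t=0.500: state=(2.074, 3.110)
t=0.750: state=(1.625, 2.934)
t=1.000: state=(1.328, 2.643)
t=1.250: state=(1.146, 2.313)
t=1.500: state=(1.048, 1.989)
t=1.750: state=(1.012, 1.697)
t=2.000: state=(1.024, 1.446)
t=2.250: state=(1.078, 1.237)
t=2.500: state=(1.173, 1.068)
t=2.750: state=(1.311, 0.935)
t=3.000: state=(1.495, 0.836)
t=3.250: state=(1.730, 0.767)
t=3.500: state=(2.020, 0.726)
t=3.750: state=(2.370, 0.716)
t=4.000: state=(2.778, 0.740)
t=4.250: state=(3.231, 0.806)
t=4.500: state=(3.697, 0.931)
t=4.750: state=(4.112, 1.136)
t=5.000: state=(4.373, 1.447)
t=5.250: state=(4.361, 1.875)
t=5.500: state=(4.006, 2.374)
t=5.750: state=(3.380, 2.825)
t=6.000: state=(2.676, 3.089)
t=6.250: state=(2.066, 3.109)
t=6.500: state=(1.620, 2.930)
t=6.750: state=(1.325, 2.639)
t=7.000: state=(1.145, 2.308)
t=7.250: state=(1.047, 1.985)
t=7.320: state=(1.032, 1.899)
compare at T: x=1.032, y=1.899

largest component: y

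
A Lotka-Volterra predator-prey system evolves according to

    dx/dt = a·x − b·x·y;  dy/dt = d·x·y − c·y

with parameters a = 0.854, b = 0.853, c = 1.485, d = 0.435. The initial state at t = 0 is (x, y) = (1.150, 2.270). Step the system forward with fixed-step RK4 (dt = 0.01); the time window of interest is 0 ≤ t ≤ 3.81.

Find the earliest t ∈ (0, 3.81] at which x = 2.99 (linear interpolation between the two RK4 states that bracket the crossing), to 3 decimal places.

t=0.000: state=(1.150, 2.270)
step 1 (dt=0.01): k1=(-1.245, -2.235), k2=(-1.227, -2.230), k3=(-1.227, -2.230), k4=(-1.210, -2.225); state += dt/6·(k1+2k2+2k3+k4)
t=0.010: state=(1.138, 2.248)
t=0.020: state=(1.126, 2.225)
t=0.030: state=(1.114, 2.203)
continuing one RK4 step at a time; state shown every 20 steps (Δt=0.2):
t=0.200: state=(0.961, 1.847)
t=0.400: state=(0.859, 1.485)
t=0.600: state=(0.812, 1.186)
t=0.800: state=(0.803, 0.945)
t=1.000: state=(0.825, 0.754)
t=1.200: state=(0.872, 0.603)
t=1.400: state=(0.943, 0.485)
t=1.600: state=(1.039, 0.393)
t=1.800: state=(1.160, 0.321)
t=2.000: state=(1.309, 0.265)
t=2.200: state=(1.489, 0.223)
t=2.400: state=(1.706, 0.190)
t=2.600: state=(1.963, 0.166)
t=2.800: state=(2.268, 0.148)
t=3.000: state=(2.626, 0.136)
t=3.170: state=(2.979, 0.130)
next step: t=3.180: state=(3.001, 0.130) — x has crossed 2.99
linear interpolation between t=3.170 (2.97865) and t=3.180 (3.00087) → t≈3.175

t = 3.175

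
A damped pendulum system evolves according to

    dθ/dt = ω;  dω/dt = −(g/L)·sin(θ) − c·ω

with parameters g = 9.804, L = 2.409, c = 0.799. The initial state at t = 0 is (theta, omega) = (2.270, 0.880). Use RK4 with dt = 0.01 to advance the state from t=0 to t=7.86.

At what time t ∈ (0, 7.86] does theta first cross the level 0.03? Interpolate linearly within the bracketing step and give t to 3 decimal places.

t=0.000: state=(2.270, 0.880)
step 1 (dt=0.01): k1=(0.880, -3.818), k2=(0.861, -3.791), k3=(0.861, -3.791), k4=(0.842, -3.765); state += dt/6·(k1+2k2+2k3+k4)
t=0.010: state=(2.279, 0.842)
t=0.020: state=(2.287, 0.805)
t=0.030: state=(2.295, 0.768)
continuing one RK4 step at a time; state shown every 50 steps (Δt=0.5):
t=0.500: state=(2.314, -0.598)
t=1.000: state=(1.698, -1.874)
t=1.500: state=(0.508, -2.661)
t=1.680: state=(0.040, -2.482)
next step: t=1.690: state=(0.016, -2.464) — theta has crossed 0.03
linear interpolation between t=1.680 (0.04024) and t=1.690 (0.01551) → t≈1.684

t = 1.684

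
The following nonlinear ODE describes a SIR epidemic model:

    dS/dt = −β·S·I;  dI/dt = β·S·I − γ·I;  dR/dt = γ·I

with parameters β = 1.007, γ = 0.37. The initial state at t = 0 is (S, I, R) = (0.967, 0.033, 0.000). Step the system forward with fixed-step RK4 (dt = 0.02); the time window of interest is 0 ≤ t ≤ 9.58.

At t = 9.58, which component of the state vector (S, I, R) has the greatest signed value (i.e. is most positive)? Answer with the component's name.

largest component: R

t=0.000: state=(0.967, 0.033, 0.000)
step 1 (dt=0.02): k1=(-0.032, 0.020, 0.012), k2=(-0.032, 0.020, 0.012), k3=(-0.032, 0.020, 0.012), k4=(-0.033, 0.020, 0.012); state += dt/6·(k1+2k2+2k3+k4)
t=0.020: state=(0.966, 0.033, 0.000)
t=0.040: state=(0.966, 0.034, 0.000)
t=0.060: state=(0.965, 0.034, 0.001)
continuing one RK4 step at a time; state shown every 25 steps (Δt=0.5):
t=0.500: state=(0.948, 0.044, 0.007)
t=1.000: state=(0.924, 0.059, 0.017)
t=1.500: state=(0.893, 0.078, 0.029)
t=2.000: state=(0.854, 0.100, 0.046)
t=2.500: state=(0.807, 0.127, 0.067)
t=3.000: state=(0.751, 0.156, 0.093)
t=3.500: state=(0.689, 0.186, 0.124)
t=4.000: state=(0.623, 0.215, 0.162)
t=4.500: state=(0.555, 0.241, 0.204)
t=5.000: state=(0.489, 0.260, 0.250)
t=5.500: state=(0.428, 0.273, 0.300)
t=6.000: state=(0.372, 0.277, 0.351)
t=6.500: state=(0.324, 0.274, 0.402)
t=7.000: state=(0.283, 0.265, 0.452)
t=7.500: state=(0.248, 0.252, 0.500)
t=8.000: state=(0.219, 0.236, 0.545)
t=8.500: state=(0.196, 0.217, 0.587)
t=9.000: state=(0.176, 0.198, 0.625)
t=9.500: state=(0.160, 0.179, 0.660)
t=9.580: state=(0.158, 0.176, 0.666)
compare at T: S=0.158, I=0.176, R=0.666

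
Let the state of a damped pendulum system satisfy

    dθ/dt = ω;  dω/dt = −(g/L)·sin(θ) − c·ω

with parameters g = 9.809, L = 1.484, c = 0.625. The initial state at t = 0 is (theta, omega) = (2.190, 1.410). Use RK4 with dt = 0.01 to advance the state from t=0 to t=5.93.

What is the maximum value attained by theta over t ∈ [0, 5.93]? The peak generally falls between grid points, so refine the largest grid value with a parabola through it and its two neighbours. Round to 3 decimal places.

t=0.000: state=(2.190, 1.410)
step 1 (dt=0.01): k1=(1.410, -6.264), k2=(1.379, -6.217), k3=(1.379, -6.218), k4=(1.348, -6.172); state += dt/6·(k1+2k2+2k3+k4)
t=0.010: state=(2.204, 1.348)
t=0.020: state=(2.217, 1.287)
t=0.030: state=(2.230, 1.226)
continuing one RK4 step at a time; state shown every 20 steps (Δt=0.2):
t=0.200: state=(2.358, 0.314)
t=0.400: state=(2.328, -0.601)
t=0.600: state=(2.118, -1.506)
t=0.800: state=(1.720, -2.485)
t=1.000: state=(1.127, -3.405)
t=1.200: state=(0.390, -3.840)
t=1.400: state=(-0.349, -3.395)
t=1.600: state=(-0.921, -2.245)
t=1.800: state=(-1.233, -0.876)
t=2.000: state=(-1.277, 0.416)
t=2.200: state=(-1.079, 1.521)
t=2.400: state=(-0.689, 2.304)
t=2.600: state=(-0.193, 2.557)
t=2.800: state=(0.291, 2.183)
t=3.000: state=(0.649, 1.347)
t=3.200: state=(0.818, 0.340)
t=3.400: state=(0.789, -0.608)
t=3.600: state=(0.590, -1.335)
t=3.800: state=(0.279, -1.703)
t=4.000: state=(-0.061, -1.631)
t=4.200: state=(-0.347, -1.175)
t=4.400: state=(-0.517, -0.503)
t=4.600: state=(-0.547, 0.199)
t=4.800: state=(-0.446, 0.777)
t=5.000: state=(-0.252, 1.114)
t=5.200: state=(-0.021, 1.149)
t=5.400: state=(0.189, 0.902)
t=5.600: state=(0.328, 0.469)
t=5.800: state=(0.372, -0.023)
t=5.930: state=(0.350, -0.315)
largest grid value and its neighbours: theta(0.260)=2.36789, theta(0.270)=2.36795, theta(0.280)=2.36755
parabola through these three points peaks at t≈0.266 with theta≈2.36799

max theta = 2.368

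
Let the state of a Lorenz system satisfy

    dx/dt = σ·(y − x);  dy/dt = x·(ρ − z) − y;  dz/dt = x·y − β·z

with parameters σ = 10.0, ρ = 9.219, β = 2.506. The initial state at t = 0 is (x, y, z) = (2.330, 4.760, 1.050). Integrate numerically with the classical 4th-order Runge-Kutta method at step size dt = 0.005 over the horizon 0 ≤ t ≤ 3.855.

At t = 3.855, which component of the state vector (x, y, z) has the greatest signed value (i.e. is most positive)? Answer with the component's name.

largest component: z

t=0.000: state=(2.330, 4.760, 1.050)
step 1 (dt=0.005): k1=(24.300, 14.274, 8.460), k2=(24.049, 14.684, 8.781), k3=(24.066, 14.676, 8.778), k4=(23.830, 15.076, 9.102); state += dt/6·(k1+2k2+2k3+k4)
t=0.005: state=(2.450, 4.833, 1.094)
t=0.010: state=(2.568, 4.911, 1.141)
t=0.015: state=(2.685, 4.992, 1.191)
continuing one RK4 step at a time; state shown every 40 steps (Δt=0.2):
t=0.200: state=(6.745, 8.768, 6.064)
t=0.400: state=(7.264, 5.399, 13.174)
t=0.600: state=(3.059, 1.583, 10.342)
t=0.800: state=(1.675, 1.552, 6.742)
t=1.000: state=(2.029, 2.464, 4.641)
t=1.200: state=(3.428, 4.405, 4.297)
t=1.400: state=(5.679, 6.734, 6.868)
t=1.600: state=(6.301, 5.687, 10.652)
t=1.800: state=(4.252, 3.248, 9.996)
t=2.000: state=(3.079, 2.905, 7.659)
t=2.200: state=(3.348, 3.743, 6.263)
t=2.400: state=(4.476, 5.140, 6.579)
t=2.600: state=(5.521, 5.752, 8.516)
t=2.800: state=(5.156, 4.645, 9.654)
t=3.000: state=(4.114, 3.715, 8.775)
t=3.200: state=(3.767, 3.813, 7.554)
t=3.400: state=(4.188, 4.520, 7.169)
t=3.600: state=(4.869, 5.146, 7.871)
t=3.800: state=(5.059, 4.954, 8.823)
t=3.855: state=(4.975, 4.777, 8.942)
compare at T: x=4.975, y=4.777, z=8.942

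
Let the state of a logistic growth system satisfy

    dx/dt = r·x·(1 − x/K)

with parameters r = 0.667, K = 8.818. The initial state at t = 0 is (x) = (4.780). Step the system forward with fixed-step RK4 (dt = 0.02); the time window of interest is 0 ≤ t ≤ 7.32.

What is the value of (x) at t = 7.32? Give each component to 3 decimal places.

(x) = (8.762)

t=0.000: state=(4.780)
step 1 (dt=0.02): k1=(1.460), k2=(1.459), k3=(1.459), k4=(1.458); state += dt/6·(k1+2k2+2k3+k4)
t=0.020: state=(4.809)
t=0.040: state=(4.838)
t=0.060: state=(4.867)
continuing one RK4 step at a time; state shown every 25 steps (Δt=0.5):
t=0.500: state=(5.493)
t=1.000: state=(6.151)
t=1.500: state=(6.728)
t=2.000: state=(7.213)
t=2.500: state=(7.606)
t=3.000: state=(7.914)
t=3.500: state=(8.151)
t=4.000: state=(8.330)
t=4.500: state=(8.463)
t=5.000: state=(8.560)
t=5.500: state=(8.632)
t=6.000: state=(8.684)
t=6.500: state=(8.722)
t=7.000: state=(8.749)
t=7.320: state=(8.762)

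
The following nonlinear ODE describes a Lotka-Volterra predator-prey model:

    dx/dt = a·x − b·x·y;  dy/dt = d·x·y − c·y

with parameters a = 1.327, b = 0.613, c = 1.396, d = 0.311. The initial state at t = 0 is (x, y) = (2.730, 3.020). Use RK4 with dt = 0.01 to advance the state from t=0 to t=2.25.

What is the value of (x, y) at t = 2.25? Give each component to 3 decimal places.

t=0.000: state=(2.730, 3.020)
step 1 (dt=0.01): k1=(-1.431, -1.652), k2=(-1.414, -1.654), k3=(-1.414, -1.654), k4=(-1.396, -1.656); state += dt/6·(k1+2k2+2k3+k4)
t=0.010: state=(2.716, 3.003)
t=0.020: state=(2.702, 2.987)
t=0.030: state=(2.689, 2.970)
continuing one RK4 step at a time; state shown every 10 steps (Δt=0.1):
t=0.100: state=(2.604, 2.853)
t=0.200: state=(2.509, 2.687)
t=0.300: state=(2.442, 2.524)
t=0.400: state=(2.401, 2.366)
t=0.500: state=(2.382, 2.217)
t=0.600: state=(2.385, 2.076)
t=0.700: state=(2.408, 1.945)
t=0.800: state=(2.450, 1.824)
t=0.900: state=(2.510, 1.714)
t=1.000: state=(2.588, 1.613)
t=1.100: state=(2.685, 1.523)
t=1.200: state=(2.800, 1.442)
t=1.300: state=(2.933, 1.371)
t=1.400: state=(3.085, 1.310)
t=1.500: state=(3.256, 1.257)
t=1.600: state=(3.448, 1.213)
t=1.700: state=(3.659, 1.178)
t=1.800: state=(3.890, 1.152)
t=1.900: state=(4.141, 1.136)
t=2.000: state=(4.412, 1.128)
t=2.100: state=(4.702, 1.130)
t=2.200: state=(5.008, 1.143)
t=2.250: state=(5.166, 1.154)

(x, y) = (5.166, 1.154)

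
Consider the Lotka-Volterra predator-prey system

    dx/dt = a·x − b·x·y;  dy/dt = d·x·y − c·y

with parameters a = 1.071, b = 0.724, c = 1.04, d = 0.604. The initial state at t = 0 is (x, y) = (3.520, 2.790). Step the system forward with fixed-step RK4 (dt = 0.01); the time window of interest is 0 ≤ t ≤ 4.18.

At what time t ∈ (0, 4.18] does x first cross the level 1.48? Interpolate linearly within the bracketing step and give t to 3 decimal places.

t = 0.619

t=0.000: state=(3.520, 2.790)
step 1 (dt=0.01): k1=(-3.340, 3.030), k2=(-3.363, 3.018), k3=(-3.363, 3.018), k4=(-3.385, 3.006); state += dt/6·(k1+2k2+2k3+k4)
t=0.010: state=(3.486, 2.820)
t=0.020: state=(3.452, 2.850)
t=0.030: state=(3.418, 2.880)
continuing one RK4 step at a time; state shown every 20 steps (Δt=0.2):
t=0.200: state=(2.796, 3.321)
t=0.400: state=(2.089, 3.619)
t=0.600: state=(1.524, 3.650)
t=0.610: state=(1.500, 3.646)
next step: t=0.620: state=(1.477, 3.640) — x has crossed 1.48
linear interpolation between t=0.610 (1.50034) and t=0.620 (1.47702) → t≈0.619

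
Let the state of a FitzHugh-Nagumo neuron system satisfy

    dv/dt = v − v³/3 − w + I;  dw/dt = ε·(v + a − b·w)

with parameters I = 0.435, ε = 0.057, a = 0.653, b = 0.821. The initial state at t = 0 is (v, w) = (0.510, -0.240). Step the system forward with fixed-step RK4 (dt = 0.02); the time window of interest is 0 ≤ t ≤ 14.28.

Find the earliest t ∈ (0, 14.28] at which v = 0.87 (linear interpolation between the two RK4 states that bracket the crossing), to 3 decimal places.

t = 0.292

t=0.000: state=(0.510, -0.240)
step 1 (dt=0.02): k1=(1.141, 0.078), k2=(1.148, 0.078), k3=(1.148, 0.078), k4=(1.156, 0.079); state += dt/6·(k1+2k2+2k3+k4)
t=0.020: state=(0.533, -0.238)
t=0.040: state=(0.556, -0.237)
t=0.060: state=(0.580, -0.235)
t=0.280: state=(0.855, -0.216)
next step: t=0.300: state=(0.881, -0.214) — v has crossed 0.87
linear interpolation between t=0.280 (0.85468) and t=0.300 (0.88067) → t≈0.292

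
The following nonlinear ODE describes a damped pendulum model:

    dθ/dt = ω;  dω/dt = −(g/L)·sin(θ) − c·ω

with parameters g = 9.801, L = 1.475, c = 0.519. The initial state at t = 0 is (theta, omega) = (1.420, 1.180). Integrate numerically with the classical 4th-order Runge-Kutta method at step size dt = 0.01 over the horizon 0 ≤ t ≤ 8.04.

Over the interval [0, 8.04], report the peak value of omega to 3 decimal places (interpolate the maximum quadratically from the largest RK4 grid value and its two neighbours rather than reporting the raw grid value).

t=0.000: state=(1.420, 1.180)
step 1 (dt=0.01): k1=(1.180, -7.182), k2=(1.144, -7.169), k3=(1.144, -7.169), k4=(1.108, -7.156); state += dt/6·(k1+2k2+2k3+k4)
t=0.010: state=(1.431, 1.108)
t=0.020: state=(1.442, 1.037)
t=0.030: state=(1.452, 0.966)
continuing one RK4 step at a time; state shown every 50 steps (Δt=0.5):
t=0.500: state=(1.181, -1.973)
t=1.000: state=(-0.188, -2.822)
t=1.500: state=(-1.023, -0.273)
t=2.000: state=(-0.525, 1.978)
t=2.500: state=(0.471, 1.475)
t=3.000: state=(0.671, -0.667)
t=3.500: state=(0.021, -1.552)
t=4.000: state=(-0.505, -0.324)
t=4.500: state=(-0.289, 1.018)
t=5.000: state=(0.237, 0.798)
t=5.500: state=(0.345, -0.369)
t=6.000: state=(-0.003, -0.812)
t=6.500: state=(-0.268, -0.130)
t=7.000: state=(-0.134, 0.559)
t=7.500: state=(0.139, 0.385)
t=8.000: state=(0.174, -0.237)
t=8.040: state=(0.163, -0.276)
largest grid value and its neighbours: omega(2.160)=2.17442, omega(2.170)=2.17484, omega(2.180)=2.17383
parabola through these three points peaks at t≈2.168 with omega≈2.17487

max omega = 2.175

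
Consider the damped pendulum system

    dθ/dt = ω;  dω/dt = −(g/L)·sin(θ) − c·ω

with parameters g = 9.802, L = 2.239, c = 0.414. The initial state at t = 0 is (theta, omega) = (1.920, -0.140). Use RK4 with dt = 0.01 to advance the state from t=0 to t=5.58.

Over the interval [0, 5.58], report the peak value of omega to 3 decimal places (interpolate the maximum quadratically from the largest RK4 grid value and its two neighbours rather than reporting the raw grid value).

max omega = 2.093

t=0.000: state=(1.920, -0.140)
step 1 (dt=0.01): k1=(-0.140, -4.056), k2=(-0.160, -4.048), k3=(-0.160, -4.048), k4=(-0.180, -4.041); state += dt/6·(k1+2k2+2k3+k4)
t=0.010: state=(1.918, -0.180)
t=0.020: state=(1.916, -0.221)
t=0.030: state=(1.914, -0.261)
continuing one RK4 step at a time; state shown every 20 steps (Δt=0.2):
t=0.200: state=(1.812, -0.929)
t=0.400: state=(1.550, -1.687)
t=0.600: state=(1.142, -2.368)
t=0.800: state=(0.618, -2.822)
t=1.000: state=(0.041, -2.864)
t=1.200: state=(-0.496, -2.440)
t=1.400: state=(-0.913, -1.696)
t=1.600: state=(-1.167, -0.832)
t=1.800: state=(-1.247, 0.024)
t=2.000: state=(-1.162, 0.810)
t=2.200: state=(-0.931, 1.475)
t=2.400: state=(-0.586, 1.936)
t=2.600: state=(-0.177, 2.092)
t=2.800: state=(0.228, 1.900)
t=3.000: state=(0.564, 1.419)
t=3.200: state=(0.784, 0.774)
t=3.400: state=(0.871, 0.088)
t=3.600: state=(0.823, -0.554)
t=3.800: state=(0.656, -1.081)
t=4.000: state=(0.403, -1.421)
t=4.200: state=(0.104, -1.518)
t=4.400: state=(-0.187, -1.359)
t=4.600: state=(-0.425, -0.992)
t=4.800: state=(-0.576, -0.503)
t=5.000: state=(-0.624, 0.017)
t=5.200: state=(-0.572, 0.494)
t=5.400: state=(-0.434, 0.863)
t=5.580: state=(-0.258, 1.060)
largest grid value and its neighbours: omega(2.580)=2.09260, omega(2.590)=2.09299, omega(2.600)=2.09249
parabola through these three points peaks at t≈2.589 with omega≈2.09299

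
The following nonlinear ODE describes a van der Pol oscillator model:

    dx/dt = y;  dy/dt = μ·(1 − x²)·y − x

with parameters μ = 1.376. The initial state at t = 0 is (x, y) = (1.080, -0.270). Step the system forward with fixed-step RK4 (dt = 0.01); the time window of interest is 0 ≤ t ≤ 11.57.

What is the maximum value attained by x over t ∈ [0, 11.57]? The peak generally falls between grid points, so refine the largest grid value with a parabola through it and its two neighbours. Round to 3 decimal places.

max x = 2.013

t=0.000: state=(1.080, -0.270)
step 1 (dt=0.01): k1=(-0.270, -1.018), k2=(-0.275, -1.017), k3=(-0.275, -1.017), k4=(-0.280, -1.015); state += dt/6·(k1+2k2+2k3+k4)
t=0.010: state=(1.077, -0.280)
t=0.020: state=(1.074, -0.290)
t=0.030: state=(1.071, -0.300)
continuing one RK4 step at a time; state shown every 50 steps (Δt=0.5):
t=0.500: state=(0.818, -0.789)
t=1.000: state=(0.240, -1.621)
t=1.500: state=(-0.882, -2.709)
t=2.000: state=(-1.843, -0.748)
t=2.500: state=(-1.877, 0.317)
t=3.000: state=(-1.652, 0.549)
t=3.500: state=(-1.330, 0.753)
t=4.000: state=(-0.865, 1.168)
t=4.500: state=(-0.053, 2.240)
t=5.000: state=(1.353, 2.729)
t=5.500: state=(2.008, 0.154)
t=6.000: state=(1.900, -0.414)
t=6.500: state=(1.652, -0.569)
t=7.000: state=(1.324, -0.764)
t=7.500: state=(0.852, -1.186)
t=8.000: state=(0.026, -2.280)
t=8.500: state=(-1.386, -2.674)
t=9.000: state=(-2.011, -0.122)
t=9.500: state=(-1.895, 0.419)
t=10.000: state=(-1.646, 0.572)
t=10.500: state=(-1.315, 0.770)
t=11.000: state=(-0.839, 1.200)
t=11.500: state=(-0.001, 2.316)
t=11.570: state=(0.169, 2.542)
largest grid value and its neighbours: x(5.560)=2.01299, x(5.570)=2.01302, x(5.580)=2.01285
parabola through these three points peaks at t≈5.567 with x≈2.01303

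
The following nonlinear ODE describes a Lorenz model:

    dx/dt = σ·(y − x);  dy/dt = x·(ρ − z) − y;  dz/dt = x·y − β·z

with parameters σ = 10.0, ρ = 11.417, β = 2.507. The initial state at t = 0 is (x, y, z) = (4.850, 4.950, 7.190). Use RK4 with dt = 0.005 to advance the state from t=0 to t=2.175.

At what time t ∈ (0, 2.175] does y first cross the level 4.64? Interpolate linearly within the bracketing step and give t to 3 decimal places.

t = 0.467

t=0.000: state=(4.850, 4.950, 7.190)
step 1 (dt=0.005): k1=(1.000, 15.551, 5.982), k2=(1.364, 15.450, 6.146), k3=(1.352, 15.452, 6.148), k4=(1.705, 15.353, 6.314); state += dt/6·(k1+2k2+2k3+k4)
t=0.005: state=(4.857, 5.027, 7.221)
t=0.010: state=(4.867, 5.104, 7.253)
t=0.015: state=(4.880, 5.179, 7.287)
continuing one RK4 step at a time; state shown every 20 steps (Δt=0.1):
t=0.100: state=(5.435, 6.311, 8.166)
t=0.200: state=(6.309, 7.056, 9.896)
t=0.300: state=(6.717, 6.715, 11.764)
t=0.400: state=(6.289, 5.494, 12.709)
t=0.465: state=(5.683, 4.662, 12.617)
next step: t=0.470: state=(5.632, 4.605, 12.590) — y has crossed 4.64
linear interpolation between t=0.465 (4.66158) and t=0.470 (4.60486) → t≈0.467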